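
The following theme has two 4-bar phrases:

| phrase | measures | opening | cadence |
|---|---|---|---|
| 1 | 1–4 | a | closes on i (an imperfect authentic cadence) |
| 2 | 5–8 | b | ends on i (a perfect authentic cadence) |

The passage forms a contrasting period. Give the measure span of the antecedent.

measures 1–4

The phrase ending with the weaker cadence (imperfect authentic cadence) is the antecedent; the one ending more conclusively (perfect authentic cadence) is the consequent. The antecedent is measures 1–4.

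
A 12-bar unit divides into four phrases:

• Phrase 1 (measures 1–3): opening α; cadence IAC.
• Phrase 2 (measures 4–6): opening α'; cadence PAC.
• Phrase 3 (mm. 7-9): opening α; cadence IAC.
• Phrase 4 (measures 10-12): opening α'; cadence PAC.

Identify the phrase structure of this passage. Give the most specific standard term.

repeated period

The cadence pattern IAC–PAC–IAC–PAC is weak–strong twice, and phrases 3–4 restate phrases 1–2: a period heard twice, not a double period (which would end weakly at phrase 2).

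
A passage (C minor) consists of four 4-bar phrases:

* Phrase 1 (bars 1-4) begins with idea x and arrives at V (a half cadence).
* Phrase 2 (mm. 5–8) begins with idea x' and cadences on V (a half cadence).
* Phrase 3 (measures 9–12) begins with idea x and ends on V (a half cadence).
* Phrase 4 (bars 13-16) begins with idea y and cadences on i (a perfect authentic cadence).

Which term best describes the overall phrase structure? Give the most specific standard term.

Four phrases in two halves: the first half (measures 1–8) ends with a half cadence, the second (bars 9–16) with a perfect authentic cadence — a large antecedent–consequent pair, i.e. a double period.
Phrase 3 begins with the same material as phrase 1, making it parallel.

parallel double period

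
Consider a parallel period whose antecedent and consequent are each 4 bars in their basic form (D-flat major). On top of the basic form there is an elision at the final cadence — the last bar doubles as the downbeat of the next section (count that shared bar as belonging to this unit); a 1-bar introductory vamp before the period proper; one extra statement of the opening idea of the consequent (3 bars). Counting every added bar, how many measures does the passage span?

Basic parallel period: 4 + 4 = 8 bars.
8 (basic form) + 1 (introduction) + 3 (extra statement) = 12.
The elision shares a bar with the next section but does not change this unit's count.

12 measures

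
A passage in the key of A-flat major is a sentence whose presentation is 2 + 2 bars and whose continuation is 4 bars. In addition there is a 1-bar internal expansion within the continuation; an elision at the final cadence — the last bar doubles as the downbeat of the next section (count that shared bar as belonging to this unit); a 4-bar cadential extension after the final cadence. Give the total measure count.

Basic sentence: 2 + 2 + 4 = 8 bars.
8 (basic form) + 1 (internal expansion) + 4 (cadential extension) = 13.
The elision shares a bar with the next section but does not change this unit's count.

13 measures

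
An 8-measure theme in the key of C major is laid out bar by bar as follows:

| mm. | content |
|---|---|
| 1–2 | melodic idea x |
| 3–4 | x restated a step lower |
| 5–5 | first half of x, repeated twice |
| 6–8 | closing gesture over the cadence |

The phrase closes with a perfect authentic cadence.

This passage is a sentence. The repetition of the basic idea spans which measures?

The presentation of a sentence is the basic idea (mm. 1–2) plus its repetition (mm. 3–4); the repetition of the basic idea is therefore mm. 3–4.

measures 3–4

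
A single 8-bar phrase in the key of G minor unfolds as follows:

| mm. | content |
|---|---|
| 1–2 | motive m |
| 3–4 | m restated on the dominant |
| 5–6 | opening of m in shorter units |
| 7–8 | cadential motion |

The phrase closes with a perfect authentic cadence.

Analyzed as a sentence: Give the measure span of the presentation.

measures 1–4

The presentation of a sentence is the basic idea (mm. 1–2) plus its repetition (measures 3–4); the presentation is therefore mm. 1-4.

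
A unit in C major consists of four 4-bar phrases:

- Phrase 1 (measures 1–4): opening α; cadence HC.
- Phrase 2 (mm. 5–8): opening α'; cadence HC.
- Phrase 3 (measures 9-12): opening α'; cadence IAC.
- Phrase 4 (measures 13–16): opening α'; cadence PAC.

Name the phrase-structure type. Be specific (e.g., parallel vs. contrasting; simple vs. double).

parallel double period

Four phrases in two halves: the first half (mm. 1–8) ends with a half cadence, the second (measures 9-16) with a perfect authentic cadence — a large antecedent–consequent pair, i.e. a double period.
Phrase 3 begins with the same material as phrase 1, making it parallel.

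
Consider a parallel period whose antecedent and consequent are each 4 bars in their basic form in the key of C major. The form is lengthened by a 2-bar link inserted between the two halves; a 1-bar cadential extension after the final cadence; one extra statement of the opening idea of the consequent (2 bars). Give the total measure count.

13 measures

Basic parallel period: 4 + 4 = 8 bars.
8 (basic form) + 2 (link) + 1 (cadential extension) + 2 (extra statement) = 13.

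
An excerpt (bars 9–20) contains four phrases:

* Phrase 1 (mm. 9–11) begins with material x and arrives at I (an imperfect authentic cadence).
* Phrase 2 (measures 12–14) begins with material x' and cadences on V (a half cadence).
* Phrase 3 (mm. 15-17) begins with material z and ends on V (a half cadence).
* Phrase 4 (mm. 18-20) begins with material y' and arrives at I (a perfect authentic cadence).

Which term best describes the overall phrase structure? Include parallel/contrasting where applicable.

Four phrases in two halves: the first half (mm. 9–14) ends with a half cadence, the second (mm. 15-20) with a perfect authentic cadence — a large antecedent–consequent pair, i.e. a double period.
Phrase 3 begins with different material from phrase 1, making it contrasting.

contrasting double period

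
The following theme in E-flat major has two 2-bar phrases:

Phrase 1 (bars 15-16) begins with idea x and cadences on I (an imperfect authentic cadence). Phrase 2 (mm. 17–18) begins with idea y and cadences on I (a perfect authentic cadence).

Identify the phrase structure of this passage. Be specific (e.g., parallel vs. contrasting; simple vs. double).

Phrase 1 ends with an imperfect authentic cadence (weaker) and phrase 2 with a perfect authentic cadence (stronger): antecedent + consequent = a period.
The two phrases open with different material (x / y), so the period is contrasting.

contrasting period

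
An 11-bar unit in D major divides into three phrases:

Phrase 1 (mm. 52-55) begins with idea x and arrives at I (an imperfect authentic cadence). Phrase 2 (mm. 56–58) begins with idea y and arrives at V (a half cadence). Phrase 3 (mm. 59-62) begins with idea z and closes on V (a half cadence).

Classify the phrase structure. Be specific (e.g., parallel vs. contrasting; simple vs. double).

phrase group

The final phrase closes with a half cadence, which is not stronger than the preceding half cadence; the 3 phrases lack an overall antecedent–consequent design and so form a phrase group.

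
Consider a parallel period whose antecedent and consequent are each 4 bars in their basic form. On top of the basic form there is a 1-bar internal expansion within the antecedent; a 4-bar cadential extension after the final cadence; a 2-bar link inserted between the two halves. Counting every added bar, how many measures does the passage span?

15 measures

Basic parallel period: 4 + 4 = 8 bars.
8 (basic form) + 1 (internal expansion) + 4 (cadential extension) + 2 (link) = 15.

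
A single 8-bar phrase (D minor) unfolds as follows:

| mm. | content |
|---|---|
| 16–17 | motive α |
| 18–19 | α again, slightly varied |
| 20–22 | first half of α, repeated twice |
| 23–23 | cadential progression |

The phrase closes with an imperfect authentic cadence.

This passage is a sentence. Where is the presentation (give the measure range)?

measures 16–19

The presentation of a sentence is the basic idea (mm. 16–17) plus its repetition (bars 18-19); the presentation is therefore mm. 16–19.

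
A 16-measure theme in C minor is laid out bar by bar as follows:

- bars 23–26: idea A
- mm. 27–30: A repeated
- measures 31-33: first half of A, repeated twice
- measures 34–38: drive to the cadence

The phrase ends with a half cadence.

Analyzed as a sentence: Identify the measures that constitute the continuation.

measures 31–38

After the presentation (measures 23-30), the continuation covers the fragmentation through the cadence: bars 31–38.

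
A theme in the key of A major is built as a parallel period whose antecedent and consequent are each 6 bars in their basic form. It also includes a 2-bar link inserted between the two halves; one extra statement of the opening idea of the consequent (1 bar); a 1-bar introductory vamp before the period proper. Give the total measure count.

16 measures

Basic parallel period: 6 + 6 = 12 bars.
12 (basic form) + 2 (link) + 1 (extra statement) + 1 (introduction) = 16.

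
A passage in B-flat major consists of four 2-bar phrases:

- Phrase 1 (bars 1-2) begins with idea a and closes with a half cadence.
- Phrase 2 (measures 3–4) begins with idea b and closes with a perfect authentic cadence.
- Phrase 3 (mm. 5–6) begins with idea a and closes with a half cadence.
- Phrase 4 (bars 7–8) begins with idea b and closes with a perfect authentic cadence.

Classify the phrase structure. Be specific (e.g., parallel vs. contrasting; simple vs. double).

The cadence pattern HC–PAC–HC–PAC is weak–strong twice, and phrases 3–4 restate phrases 1–2: a period heard twice, not a double period (which would end weakly at phrase 2).

repeated period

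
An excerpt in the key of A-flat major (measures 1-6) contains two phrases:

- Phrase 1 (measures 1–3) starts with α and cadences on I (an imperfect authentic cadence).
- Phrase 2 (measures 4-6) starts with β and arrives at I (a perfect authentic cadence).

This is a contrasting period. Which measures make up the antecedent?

measures 1–3

The phrase ending with the weaker cadence (imperfect authentic cadence) is the antecedent; the one ending more conclusively (perfect authentic cadence) is the consequent. The antecedent is measures 1–3.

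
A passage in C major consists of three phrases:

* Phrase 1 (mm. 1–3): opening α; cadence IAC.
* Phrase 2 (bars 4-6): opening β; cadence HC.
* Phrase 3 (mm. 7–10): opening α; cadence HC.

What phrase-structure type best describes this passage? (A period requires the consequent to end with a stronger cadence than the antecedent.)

phrase group

The final phrase closes with a half cadence, which is not stronger than the preceding half cadence; the 3 phrases lack an overall antecedent–consequent design and so form a phrase group.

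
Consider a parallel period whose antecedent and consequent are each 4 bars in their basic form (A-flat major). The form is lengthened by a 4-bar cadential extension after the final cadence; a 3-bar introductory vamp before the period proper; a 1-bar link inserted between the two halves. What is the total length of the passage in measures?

Basic parallel period: 4 + 4 = 8 bars.
8 (basic form) + 4 (cadential extension) + 3 (introduction) + 1 (link) = 16.

16 measures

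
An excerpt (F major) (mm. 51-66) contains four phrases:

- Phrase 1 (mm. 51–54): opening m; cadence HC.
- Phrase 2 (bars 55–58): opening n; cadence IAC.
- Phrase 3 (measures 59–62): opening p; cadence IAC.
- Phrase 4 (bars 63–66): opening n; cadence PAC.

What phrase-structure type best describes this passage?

Four phrases in two halves: the first half (bars 51-58) ends with an imperfect authentic cadence, the second (mm. 59–66) with a perfect authentic cadence — a large antecedent–consequent pair, i.e. a double period.
Phrase 3 begins with different material from phrase 1, making it contrasting.

contrasting double period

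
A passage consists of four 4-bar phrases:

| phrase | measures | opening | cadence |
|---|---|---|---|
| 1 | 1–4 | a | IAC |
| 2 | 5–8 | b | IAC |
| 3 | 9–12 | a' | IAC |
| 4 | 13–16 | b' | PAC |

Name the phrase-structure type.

parallel double period

Four phrases in two halves: the first half (mm. 1–8) ends with an imperfect authentic cadence, the second (measures 9-16) with a perfect authentic cadence — a large antecedent–consequent pair, i.e. a double period.
Phrase 3 begins with the same material as phrase 1, making it parallel.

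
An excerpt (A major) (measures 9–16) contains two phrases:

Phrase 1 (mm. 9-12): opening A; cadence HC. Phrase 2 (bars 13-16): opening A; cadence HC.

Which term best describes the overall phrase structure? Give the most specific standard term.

Both phrases have the same opening (A) and the same cadence (half cadence): the second is a restatement, not a consequent, so this is a repeated phrase rather than a period.

repeated phrase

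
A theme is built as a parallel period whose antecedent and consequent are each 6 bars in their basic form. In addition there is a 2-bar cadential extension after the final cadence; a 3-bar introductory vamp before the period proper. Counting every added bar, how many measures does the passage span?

Basic parallel period: 6 + 6 = 12 bars.
12 (basic form) + 2 (cadential extension) + 3 (introduction) = 17.

17 measures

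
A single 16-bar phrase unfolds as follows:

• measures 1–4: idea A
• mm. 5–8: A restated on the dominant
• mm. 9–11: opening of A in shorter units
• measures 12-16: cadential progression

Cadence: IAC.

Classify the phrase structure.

Basic idea (mm. 1-4) + its repetition (mm. 5–8) form the presentation; fragmentation and cadence (bars 9–16) form the continuation — the 16-bar whole is a sentence.

sentence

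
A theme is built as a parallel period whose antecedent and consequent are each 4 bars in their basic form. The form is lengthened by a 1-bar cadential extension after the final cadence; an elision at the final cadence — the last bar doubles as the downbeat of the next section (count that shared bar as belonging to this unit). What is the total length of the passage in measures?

Basic parallel period: 4 + 4 = 8 bars.
8 (basic form) + 1 (cadential extension) = 9.
The elision shares a bar with the next section but does not change this unit's count.

9 measures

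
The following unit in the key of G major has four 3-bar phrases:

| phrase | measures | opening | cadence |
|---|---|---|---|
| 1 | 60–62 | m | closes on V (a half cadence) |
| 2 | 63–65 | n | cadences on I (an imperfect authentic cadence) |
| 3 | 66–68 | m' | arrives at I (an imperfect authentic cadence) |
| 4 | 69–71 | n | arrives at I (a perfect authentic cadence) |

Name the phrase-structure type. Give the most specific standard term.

parallel double period

Four phrases in two halves: the first half (measures 60–65) ends with an imperfect authentic cadence, the second (mm. 66-71) with a perfect authentic cadence — a large antecedent–consequent pair, i.e. a double period.
Phrase 3 begins with the same material as phrase 1, making it parallel.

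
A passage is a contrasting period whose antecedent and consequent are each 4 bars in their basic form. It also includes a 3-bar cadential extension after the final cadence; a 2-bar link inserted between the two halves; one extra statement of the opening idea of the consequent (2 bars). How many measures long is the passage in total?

Basic contrasting period: 4 + 4 = 8 bars.
8 (basic form) + 3 (cadential extension) + 2 (link) + 2 (extra statement) = 15.

15 measures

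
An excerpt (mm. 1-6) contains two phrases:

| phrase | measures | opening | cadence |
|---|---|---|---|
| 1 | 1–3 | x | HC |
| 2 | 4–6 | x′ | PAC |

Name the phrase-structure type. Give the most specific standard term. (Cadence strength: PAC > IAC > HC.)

parallel period

Phrase 1 ends with a half cadence (weaker) and phrase 2 with a perfect authentic cadence (stronger): antecedent + consequent = a period.
The two phrases open with the same material (x / x′), so the period is parallel.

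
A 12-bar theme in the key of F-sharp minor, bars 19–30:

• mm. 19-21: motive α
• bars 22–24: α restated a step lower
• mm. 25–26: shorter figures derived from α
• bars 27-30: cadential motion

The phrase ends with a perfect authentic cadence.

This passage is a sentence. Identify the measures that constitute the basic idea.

The presentation of a sentence is the basic idea (mm. 19–21) plus its repetition (measures 22-24); the basic idea is therefore measures 19–21.

measures 19–21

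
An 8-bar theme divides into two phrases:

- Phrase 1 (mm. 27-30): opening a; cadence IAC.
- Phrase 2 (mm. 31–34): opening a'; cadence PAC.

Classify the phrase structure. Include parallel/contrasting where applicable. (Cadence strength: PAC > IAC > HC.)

Phrase 1 ends with an imperfect authentic cadence (weaker) and phrase 2 with a perfect authentic cadence (stronger): antecedent + consequent = a period.
The two phrases open with the same material (a / a'), so the period is parallel.

parallel period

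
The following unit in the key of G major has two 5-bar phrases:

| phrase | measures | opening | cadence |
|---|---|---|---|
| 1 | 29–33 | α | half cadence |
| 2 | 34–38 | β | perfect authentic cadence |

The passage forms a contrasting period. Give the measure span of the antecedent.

The phrase ending with the weaker cadence (half cadence) is the antecedent; the one ending more conclusively (perfect authentic cadence) is the consequent. The antecedent is measures 29–33.

measures 29–33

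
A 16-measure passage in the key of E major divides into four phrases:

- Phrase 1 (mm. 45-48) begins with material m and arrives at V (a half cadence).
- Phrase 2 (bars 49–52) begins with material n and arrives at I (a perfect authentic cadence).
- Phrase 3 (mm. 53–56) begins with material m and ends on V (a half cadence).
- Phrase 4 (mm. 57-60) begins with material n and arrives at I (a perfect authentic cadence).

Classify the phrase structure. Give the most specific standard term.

The cadence pattern HC–PAC–HC–PAC is weak–strong twice, and phrases 3–4 restate phrases 1–2: a period heard twice, not a double period (which would end weakly at phrase 2).

repeated period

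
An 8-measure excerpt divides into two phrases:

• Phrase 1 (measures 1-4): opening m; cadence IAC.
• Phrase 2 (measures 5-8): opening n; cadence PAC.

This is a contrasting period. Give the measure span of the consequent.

measures 5–8

The phrase ending with the weaker cadence (imperfect authentic cadence) is the antecedent; the one ending more conclusively (perfect authentic cadence) is the consequent. The consequent is measures 5–8.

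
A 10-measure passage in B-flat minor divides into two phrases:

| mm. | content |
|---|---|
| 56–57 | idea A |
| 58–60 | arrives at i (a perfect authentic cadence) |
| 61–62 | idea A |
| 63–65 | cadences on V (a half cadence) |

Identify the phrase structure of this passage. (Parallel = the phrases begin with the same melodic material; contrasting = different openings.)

phrase group

The second phrase closes with a half cadence, which is not stronger than the first phrase's perfect authentic cadence; without a weak→strong cadential pair there is no antecedent–consequent relationship, so this is a phrase group rather than a period.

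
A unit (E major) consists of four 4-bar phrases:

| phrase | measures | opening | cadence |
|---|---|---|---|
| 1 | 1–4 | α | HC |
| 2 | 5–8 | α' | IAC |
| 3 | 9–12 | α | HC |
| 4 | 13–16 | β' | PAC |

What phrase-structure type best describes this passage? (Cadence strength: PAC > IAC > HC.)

Four phrases in two halves: the first half (bars 1–8) ends with an imperfect authentic cadence, the second (mm. 9–16) with a perfect authentic cadence — a large antecedent–consequent pair, i.e. a double period.
Phrase 3 begins with the same material as phrase 1, making it parallel.

parallel double period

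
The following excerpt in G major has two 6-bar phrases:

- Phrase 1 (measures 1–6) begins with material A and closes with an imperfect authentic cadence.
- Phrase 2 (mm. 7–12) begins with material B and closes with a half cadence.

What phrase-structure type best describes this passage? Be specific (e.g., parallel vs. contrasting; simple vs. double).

The second phrase closes with a half cadence, which is not stronger than the first phrase's imperfect authentic cadence; without a weak→strong cadential pair there is no antecedent–consequent relationship, so this is a phrase group rather than a period.

phrase group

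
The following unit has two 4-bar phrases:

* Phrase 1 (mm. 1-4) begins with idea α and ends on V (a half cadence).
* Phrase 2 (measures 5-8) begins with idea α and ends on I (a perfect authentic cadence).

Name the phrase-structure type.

parallel period

Phrase 1 ends with a half cadence (weaker) and phrase 2 with a perfect authentic cadence (stronger): antecedent + consequent = a period.
The two phrases open with the same material (α / α), so the period is parallel.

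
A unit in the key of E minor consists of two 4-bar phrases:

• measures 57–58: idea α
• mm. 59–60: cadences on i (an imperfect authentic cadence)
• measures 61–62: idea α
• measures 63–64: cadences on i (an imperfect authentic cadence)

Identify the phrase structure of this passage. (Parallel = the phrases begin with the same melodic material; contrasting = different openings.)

Both phrases have the same opening (α) and the same cadence (imperfect authentic cadence): the second is a restatement, not a consequent, so this is a repeated phrase rather than a period.

repeated phrase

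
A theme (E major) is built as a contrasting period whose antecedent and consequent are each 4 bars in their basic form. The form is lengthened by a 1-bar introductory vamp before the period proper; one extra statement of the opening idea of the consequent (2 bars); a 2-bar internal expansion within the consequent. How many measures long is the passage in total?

Basic contrasting period: 4 + 4 = 8 bars.
8 (basic form) + 1 (introduction) + 2 (extra statement) + 2 (internal expansion) = 13.

13 measures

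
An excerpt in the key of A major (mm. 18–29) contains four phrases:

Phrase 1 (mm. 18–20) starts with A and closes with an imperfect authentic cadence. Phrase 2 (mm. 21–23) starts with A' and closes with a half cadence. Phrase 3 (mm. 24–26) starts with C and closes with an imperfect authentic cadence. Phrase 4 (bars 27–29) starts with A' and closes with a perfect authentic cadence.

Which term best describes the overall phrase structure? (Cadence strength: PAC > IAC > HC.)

contrasting double period

Four phrases in two halves: the first half (bars 18-23) ends with a half cadence, the second (bars 24-29) with a perfect authentic cadence — a large antecedent–consequent pair, i.e. a double period.
Phrase 3 begins with different material from phrase 1, making it contrasting.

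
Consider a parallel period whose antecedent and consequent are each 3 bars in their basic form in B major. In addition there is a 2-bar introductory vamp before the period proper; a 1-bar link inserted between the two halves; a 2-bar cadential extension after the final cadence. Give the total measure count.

Basic parallel period: 3 + 3 = 6 bars.
6 (basic form) + 2 (introduction) + 1 (link) + 2 (cadential extension) = 11.

11 measures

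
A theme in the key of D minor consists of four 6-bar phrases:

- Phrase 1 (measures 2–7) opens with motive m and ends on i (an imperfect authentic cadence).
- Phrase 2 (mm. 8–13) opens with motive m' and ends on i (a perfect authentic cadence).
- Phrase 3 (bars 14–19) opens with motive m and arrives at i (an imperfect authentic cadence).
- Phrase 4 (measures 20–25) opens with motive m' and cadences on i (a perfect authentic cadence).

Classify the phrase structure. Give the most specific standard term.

repeated period

The cadence pattern IAC–PAC–IAC–PAC is weak–strong twice, and phrases 3–4 restate phrases 1–2: a period heard twice, not a double period (which would end weakly at phrase 2).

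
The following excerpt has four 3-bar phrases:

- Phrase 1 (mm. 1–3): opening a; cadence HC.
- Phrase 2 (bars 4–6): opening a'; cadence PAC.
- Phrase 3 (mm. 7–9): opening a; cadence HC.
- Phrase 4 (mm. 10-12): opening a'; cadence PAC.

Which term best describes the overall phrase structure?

repeated period

The cadence pattern HC–PAC–HC–PAC is weak–strong twice, and phrases 3–4 restate phrases 1–2: a period heard twice, not a double period (which would end weakly at phrase 2).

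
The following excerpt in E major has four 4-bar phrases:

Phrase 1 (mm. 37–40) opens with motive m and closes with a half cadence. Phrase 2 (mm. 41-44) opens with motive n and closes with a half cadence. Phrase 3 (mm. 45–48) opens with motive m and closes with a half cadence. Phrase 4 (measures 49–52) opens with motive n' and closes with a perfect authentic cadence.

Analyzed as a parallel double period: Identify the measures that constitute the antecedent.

measures 37–44

In a double period the four phrases pair into a large antecedent (phrases 1–2, ending half cadence) and a large consequent (phrases 3–4, ending perfect authentic cadence). The antecedent spans measures 37-44.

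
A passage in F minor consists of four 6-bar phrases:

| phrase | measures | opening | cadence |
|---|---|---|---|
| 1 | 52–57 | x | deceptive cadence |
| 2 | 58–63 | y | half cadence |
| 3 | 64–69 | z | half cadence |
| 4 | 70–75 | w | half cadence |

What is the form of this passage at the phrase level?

phrase group

Phrase 4 ends with a half cadence, no stronger than phrase 2's half cadence, so the four phrases do not form a double period; nor do phrases 3–4 duplicate 1–2, so it is not a repeated period. With no phrase reaching a conclusive cadence, the passage is a phrase group.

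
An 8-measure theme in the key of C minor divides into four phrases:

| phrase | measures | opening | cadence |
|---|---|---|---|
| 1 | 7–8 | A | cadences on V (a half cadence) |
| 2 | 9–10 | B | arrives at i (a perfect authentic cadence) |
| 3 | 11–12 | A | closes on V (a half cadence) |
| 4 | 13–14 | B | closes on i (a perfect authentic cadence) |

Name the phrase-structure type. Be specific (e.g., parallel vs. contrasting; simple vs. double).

repeated period

The cadence pattern HC–PAC–HC–PAC is weak–strong twice, and phrases 3–4 restate phrases 1–2: a period heard twice, not a double period (which would end weakly at phrase 2).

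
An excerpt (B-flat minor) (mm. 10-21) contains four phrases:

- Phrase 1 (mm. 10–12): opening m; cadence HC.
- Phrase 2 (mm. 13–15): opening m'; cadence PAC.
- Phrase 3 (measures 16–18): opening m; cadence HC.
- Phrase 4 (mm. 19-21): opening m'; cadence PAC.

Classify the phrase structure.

The cadence pattern HC–PAC–HC–PAC is weak–strong twice, and phrases 3–4 restate phrases 1–2: a period heard twice, not a double period (which would end weakly at phrase 2).

repeated period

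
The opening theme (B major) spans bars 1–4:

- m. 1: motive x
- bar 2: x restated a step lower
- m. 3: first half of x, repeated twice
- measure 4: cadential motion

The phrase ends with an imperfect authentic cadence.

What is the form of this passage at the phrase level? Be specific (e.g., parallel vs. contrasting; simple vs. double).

Basic idea (measure 1) + its repetition (bar 2) form the presentation; fragmentation and cadence (bars 3-4) form the continuation — the 4-bar whole is a sentence.

sentence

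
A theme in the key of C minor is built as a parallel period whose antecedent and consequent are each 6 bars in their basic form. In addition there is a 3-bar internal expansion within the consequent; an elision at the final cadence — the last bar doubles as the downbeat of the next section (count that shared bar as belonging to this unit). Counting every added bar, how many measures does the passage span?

Basic parallel period: 6 + 6 = 12 bars.
12 (basic form) + 3 (internal expansion) = 15.
The elision shares a bar with the next section but does not change this unit's count.

15 measures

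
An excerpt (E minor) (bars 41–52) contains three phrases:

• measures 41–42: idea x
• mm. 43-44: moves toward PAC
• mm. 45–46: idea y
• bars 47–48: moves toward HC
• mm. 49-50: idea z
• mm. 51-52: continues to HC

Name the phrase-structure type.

phrase group

The final phrase closes with a half cadence, which is not stronger than the preceding half cadence; the 3 phrases lack an overall antecedent–consequent design and so form a phrase group.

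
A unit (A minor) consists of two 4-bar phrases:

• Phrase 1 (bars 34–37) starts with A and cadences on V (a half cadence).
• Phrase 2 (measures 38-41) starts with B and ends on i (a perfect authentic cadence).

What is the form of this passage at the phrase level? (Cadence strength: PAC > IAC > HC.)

contrasting period

Phrase 1 ends with a half cadence (weaker) and phrase 2 with a perfect authentic cadence (stronger): antecedent + consequent = a period.
The two phrases open with different material (A / B), so the period is contrasting.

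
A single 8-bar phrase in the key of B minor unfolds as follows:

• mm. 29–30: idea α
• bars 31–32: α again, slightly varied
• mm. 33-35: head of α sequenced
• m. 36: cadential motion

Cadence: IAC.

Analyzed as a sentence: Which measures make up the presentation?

The presentation of a sentence is the basic idea (mm. 29-30) plus its repetition (mm. 31–32); the presentation is therefore mm. 29–32.

measures 29–32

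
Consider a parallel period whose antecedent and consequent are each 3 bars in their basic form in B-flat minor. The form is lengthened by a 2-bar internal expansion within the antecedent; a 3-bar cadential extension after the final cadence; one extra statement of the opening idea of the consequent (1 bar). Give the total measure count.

12 measures

Basic parallel period: 3 + 3 = 6 bars.
6 (basic form) + 2 (internal expansion) + 3 (cadential extension) + 1 (extra statement) = 12.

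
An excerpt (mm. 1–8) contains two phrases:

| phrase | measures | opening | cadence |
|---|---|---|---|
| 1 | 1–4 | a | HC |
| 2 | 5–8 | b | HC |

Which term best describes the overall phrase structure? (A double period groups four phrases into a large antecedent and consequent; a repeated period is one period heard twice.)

phrase group

The second phrase closes with a half cadence, which is not stronger than the first phrase's half cadence; without a weak→strong cadential pair there is no antecedent–consequent relationship, so this is a phrase group rather than a period.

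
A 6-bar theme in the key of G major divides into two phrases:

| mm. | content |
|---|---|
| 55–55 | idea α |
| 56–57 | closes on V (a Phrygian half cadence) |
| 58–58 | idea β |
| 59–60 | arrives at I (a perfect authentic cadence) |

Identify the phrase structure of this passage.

Phrase 1 ends with a Phrygian half cadence (weaker) and phrase 2 with a perfect authentic cadence (stronger): antecedent + consequent = a period.
The two phrases open with different material (α / β), so the period is contrasting.

contrasting period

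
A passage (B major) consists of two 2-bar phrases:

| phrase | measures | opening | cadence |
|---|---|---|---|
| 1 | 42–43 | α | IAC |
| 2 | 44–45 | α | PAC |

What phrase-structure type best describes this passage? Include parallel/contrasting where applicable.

parallel period

Phrase 1 ends with an imperfect authentic cadence (weaker) and phrase 2 with a perfect authentic cadence (stronger): antecedent + consequent = a period.
The two phrases open with the same material (α / α), so the period is parallel.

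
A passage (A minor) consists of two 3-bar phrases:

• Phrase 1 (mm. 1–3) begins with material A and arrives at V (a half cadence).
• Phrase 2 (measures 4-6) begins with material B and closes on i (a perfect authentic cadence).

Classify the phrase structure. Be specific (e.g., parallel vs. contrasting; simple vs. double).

Phrase 1 ends with a half cadence (weaker) and phrase 2 with a perfect authentic cadence (stronger): antecedent + consequent = a period.
The two phrases open with different material (A / B), so the period is contrasting.

contrasting period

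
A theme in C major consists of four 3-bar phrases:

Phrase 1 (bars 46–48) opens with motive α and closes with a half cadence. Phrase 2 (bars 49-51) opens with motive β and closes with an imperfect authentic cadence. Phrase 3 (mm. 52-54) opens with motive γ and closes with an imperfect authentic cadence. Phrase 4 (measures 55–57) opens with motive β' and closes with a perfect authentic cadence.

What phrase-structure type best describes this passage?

contrasting double period

Four phrases in two halves: the first half (measures 46–51) ends with an imperfect authentic cadence, the second (measures 52-57) with a perfect authentic cadence — a large antecedent–consequent pair, i.e. a double period.
Phrase 3 begins with different material from phrase 1, making it contrasting.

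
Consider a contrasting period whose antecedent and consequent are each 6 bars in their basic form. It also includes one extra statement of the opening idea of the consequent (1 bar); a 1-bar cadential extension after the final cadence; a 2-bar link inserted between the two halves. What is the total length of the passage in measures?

16 measures

Basic contrasting period: 6 + 6 = 12 bars.
12 (basic form) + 1 (extra statement) + 1 (cadential extension) + 2 (link) = 16.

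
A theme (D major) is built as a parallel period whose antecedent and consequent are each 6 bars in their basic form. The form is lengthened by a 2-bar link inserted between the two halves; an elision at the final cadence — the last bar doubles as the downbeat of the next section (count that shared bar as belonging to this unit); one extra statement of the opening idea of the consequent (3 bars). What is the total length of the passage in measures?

Basic parallel period: 6 + 6 = 12 bars.
12 (basic form) + 2 (link) + 3 (extra statement) = 17.
The elision shares a bar with the next section but does not change this unit's count.

17 measures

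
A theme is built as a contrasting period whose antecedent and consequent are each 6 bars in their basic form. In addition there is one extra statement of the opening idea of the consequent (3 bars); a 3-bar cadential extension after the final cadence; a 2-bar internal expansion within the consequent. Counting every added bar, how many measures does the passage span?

Basic contrasting period: 6 + 6 = 12 bars.
12 (basic form) + 3 (extra statement) + 3 (cadential extension) + 2 (internal expansion) = 20.

20 measures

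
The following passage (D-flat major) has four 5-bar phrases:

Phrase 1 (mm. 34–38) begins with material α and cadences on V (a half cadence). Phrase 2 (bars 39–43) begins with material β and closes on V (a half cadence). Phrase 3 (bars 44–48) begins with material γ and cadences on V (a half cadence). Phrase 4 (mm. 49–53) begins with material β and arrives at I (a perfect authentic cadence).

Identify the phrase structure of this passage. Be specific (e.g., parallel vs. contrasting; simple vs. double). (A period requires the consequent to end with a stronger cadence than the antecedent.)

Four phrases in two halves: the first half (bars 34–43) ends with a half cadence, the second (mm. 44–53) with a perfect authentic cadence — a large antecedent–consequent pair, i.e. a double period.
Phrase 3 begins with different material from phrase 1, making it contrasting.

contrasting double period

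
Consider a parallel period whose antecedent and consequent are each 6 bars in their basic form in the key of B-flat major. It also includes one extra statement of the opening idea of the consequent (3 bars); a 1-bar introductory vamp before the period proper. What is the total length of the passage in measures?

Basic parallel period: 6 + 6 = 12 bars.
12 (basic form) + 3 (extra statement) + 1 (introduction) = 16.

16 measures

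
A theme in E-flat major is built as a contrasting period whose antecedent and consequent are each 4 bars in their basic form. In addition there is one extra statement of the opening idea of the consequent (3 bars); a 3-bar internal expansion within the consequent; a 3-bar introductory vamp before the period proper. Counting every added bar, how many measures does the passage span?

Basic contrasting period: 4 + 4 = 8 bars.
8 (basic form) + 3 (extra statement) + 3 (internal expansion) + 3 (introduction) = 17.

17 measures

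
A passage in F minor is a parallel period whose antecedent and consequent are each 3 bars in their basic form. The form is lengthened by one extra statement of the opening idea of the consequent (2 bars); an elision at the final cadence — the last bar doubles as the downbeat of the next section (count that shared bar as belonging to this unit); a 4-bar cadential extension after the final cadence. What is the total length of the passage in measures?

Basic parallel period: 3 + 3 = 6 bars.
6 (basic form) + 2 (extra statement) + 4 (cadential extension) = 12.
The elision shares a bar with the next section but does not change this unit's count.

12 measures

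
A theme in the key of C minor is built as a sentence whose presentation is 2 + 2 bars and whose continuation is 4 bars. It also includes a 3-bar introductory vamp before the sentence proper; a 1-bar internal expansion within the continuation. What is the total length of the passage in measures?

Basic sentence: 2 + 2 + 4 = 8 bars.
8 (basic form) + 3 (introduction) + 1 (internal expansion) = 12.

12 measures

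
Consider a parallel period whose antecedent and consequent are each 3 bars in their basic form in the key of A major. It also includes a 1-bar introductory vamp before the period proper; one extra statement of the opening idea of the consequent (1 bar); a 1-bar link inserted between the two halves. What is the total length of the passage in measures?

Basic parallel period: 3 + 3 = 6 bars.
6 (basic form) + 1 (introduction) + 1 (extra statement) + 1 (link) = 9.

9 measures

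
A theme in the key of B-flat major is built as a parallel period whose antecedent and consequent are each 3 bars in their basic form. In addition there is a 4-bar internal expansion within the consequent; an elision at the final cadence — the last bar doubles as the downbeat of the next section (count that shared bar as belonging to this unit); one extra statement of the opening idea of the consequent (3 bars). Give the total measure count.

13 measures

Basic parallel period: 3 + 3 = 6 bars.
6 (basic form) + 4 (internal expansion) + 3 (extra statement) = 13.
The elision shares a bar with the next section but does not change this unit's count.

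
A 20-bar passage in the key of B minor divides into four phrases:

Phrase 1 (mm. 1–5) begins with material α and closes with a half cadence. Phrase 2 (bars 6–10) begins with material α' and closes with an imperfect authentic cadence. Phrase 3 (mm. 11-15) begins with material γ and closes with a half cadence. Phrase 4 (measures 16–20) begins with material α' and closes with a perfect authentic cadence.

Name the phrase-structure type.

Four phrases in two halves: the first half (mm. 1–10) ends with an imperfect authentic cadence, the second (measures 11-20) with a perfect authentic cadence — a large antecedent–consequent pair, i.e. a double period.
Phrase 3 begins with different material from phrase 1, making it contrasting.

contrasting double period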